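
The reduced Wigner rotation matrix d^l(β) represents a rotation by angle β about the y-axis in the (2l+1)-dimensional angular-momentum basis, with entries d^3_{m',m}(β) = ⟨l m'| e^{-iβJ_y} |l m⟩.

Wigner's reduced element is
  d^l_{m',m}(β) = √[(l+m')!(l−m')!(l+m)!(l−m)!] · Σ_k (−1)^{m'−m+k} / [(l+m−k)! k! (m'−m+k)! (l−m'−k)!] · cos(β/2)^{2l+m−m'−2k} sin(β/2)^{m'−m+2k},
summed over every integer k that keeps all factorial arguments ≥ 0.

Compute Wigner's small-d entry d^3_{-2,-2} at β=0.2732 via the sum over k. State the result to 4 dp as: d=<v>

d=0.8561

d^3_{-2,-2}(β=0.2732) via Wigner's sum:
Half-angle: c=0.990685, s=0.136176. N=√(1·120·1·120)=120.000000
Admissible k: 0..1 (factorial args all ≥0)
  k=0: (−1)^0·120.0000/(120)·0.9907^6·0.1362^0 = +0.945394
  k=1: (−1)^1·120.0000/(24)·0.9907^4·0.1362^2 = -0.089312
d^3_{-2,-2}(0.2732) = +0.945394 -0.089312 = +0.856082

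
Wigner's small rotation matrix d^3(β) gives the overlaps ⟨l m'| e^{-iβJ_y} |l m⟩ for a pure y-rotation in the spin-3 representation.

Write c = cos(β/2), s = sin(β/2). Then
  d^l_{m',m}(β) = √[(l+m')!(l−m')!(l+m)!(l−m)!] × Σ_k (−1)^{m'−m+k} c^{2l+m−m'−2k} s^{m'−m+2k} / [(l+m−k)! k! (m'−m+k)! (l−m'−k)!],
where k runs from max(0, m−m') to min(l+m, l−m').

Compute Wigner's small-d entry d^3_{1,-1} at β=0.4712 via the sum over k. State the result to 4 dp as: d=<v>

d^3_{1,-1}(β=0.4712) via Wigner's sum:
c=cos(0.4712/2)=0.972374, s=sin(0.4712/2)=0.233426; N=√[24·2·2·24]=48.000000
k: max(0,(-1)−(1))=0 … min(3+(-1),3−(1))=2
  k=0: (−1)^2·48.0000/(8)·0.9724^4·0.2334^2 = +0.292271
  k=1: (−1)^3·48.0000/(6)·0.9724^2·0.2334^4 = -0.022457
  k=2: (−1)^4·48.0000/(48)·0.9724^0·0.2334^6 = +0.000162
d^3_{1,-1}(0.4712) = +0.292271 -0.022457 +0.000162 = +0.269975

d=0.2700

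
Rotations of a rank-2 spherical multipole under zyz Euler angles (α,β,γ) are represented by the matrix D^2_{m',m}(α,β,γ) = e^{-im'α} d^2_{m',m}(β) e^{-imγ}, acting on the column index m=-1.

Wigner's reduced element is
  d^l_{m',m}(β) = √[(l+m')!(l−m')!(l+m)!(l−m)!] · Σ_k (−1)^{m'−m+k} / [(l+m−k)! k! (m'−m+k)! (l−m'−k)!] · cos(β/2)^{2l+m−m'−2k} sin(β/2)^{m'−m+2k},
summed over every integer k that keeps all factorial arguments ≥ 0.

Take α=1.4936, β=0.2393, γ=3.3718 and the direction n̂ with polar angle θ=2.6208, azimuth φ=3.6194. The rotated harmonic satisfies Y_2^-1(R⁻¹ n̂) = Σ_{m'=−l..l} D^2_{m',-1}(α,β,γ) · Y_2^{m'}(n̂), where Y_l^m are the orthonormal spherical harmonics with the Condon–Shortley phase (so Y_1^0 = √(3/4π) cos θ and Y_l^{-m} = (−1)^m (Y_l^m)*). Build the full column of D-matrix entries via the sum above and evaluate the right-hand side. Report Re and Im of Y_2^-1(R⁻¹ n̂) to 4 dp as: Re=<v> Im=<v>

Re=0.0340 Im=-0.2956

Need the full column D^2_{m',-1} for m'=−2..2 at α=1.4936, β=0.2393, γ=3.3718.
cos(β/2)=0.992850, sin(β/2)=0.119365
d^2_{-2,-1}: single k=1 term ⇒ +0.233646;  D = +0.232974+0.017697i
d^2_{-1,-1}: k∈[0..1] ⇒ +0.971707 -0.042135 = +0.929572;  D = +0.141680-0.918712i
d^2_{0,-1}: k∈[0..1] ⇒ -0.286156 +0.004136 = -0.282020;  D = +0.274580+0.064351i
d^2_{1,-1}: k∈[0..1] ⇒ +0.042135 -0.000203 = +0.041932;  D = -0.012688+0.039966i
d^2_{2,-1}: single k=0 term ⇒ -0.003377;  D = -0.003130-0.001267i
Y_2^{m'}(θ=2.6208,φ=3.6194) and Σ D·Y over m':
  (+0.2330+0.0177i)·(+0.0552-0.0781i)  (+0.1417-0.9187i)·(+0.2961-0.1533i)  (+0.2746+0.0644i)·(+0.3965+0.0000i)  (-0.0127+0.0400i)·(-0.2961-0.1533i)  (-0.0031-0.0013i)·(+0.0552+0.0781i)
Y_2^-1(R⁻¹ n̂) = +0.034021-0.295649i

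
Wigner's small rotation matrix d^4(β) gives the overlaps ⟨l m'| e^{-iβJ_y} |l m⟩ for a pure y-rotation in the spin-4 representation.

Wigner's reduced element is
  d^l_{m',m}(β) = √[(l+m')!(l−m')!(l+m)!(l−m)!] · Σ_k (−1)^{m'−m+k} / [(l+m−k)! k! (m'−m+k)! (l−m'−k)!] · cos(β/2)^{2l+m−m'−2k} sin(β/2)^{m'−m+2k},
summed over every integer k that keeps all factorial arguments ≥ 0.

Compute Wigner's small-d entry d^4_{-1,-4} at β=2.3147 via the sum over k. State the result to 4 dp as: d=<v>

d^4_{-1,-4}(β=2.3147) via Wigner's sum:
c=cos(2.3147/2)=0.401768, s=sin(2.3147/2)=0.915742; N=√[6·120·1·40320]=5387.986637
k: max(0,(-4)−(-1))=0 … min(4+(-4),4−(-1))=0
  k=0: (−1)^3·5387.9866/(720)·0.4018^5·0.9157^3 = -0.060157
d^4_{-1,-4}(2.3147) = -0.060157

d=-0.0602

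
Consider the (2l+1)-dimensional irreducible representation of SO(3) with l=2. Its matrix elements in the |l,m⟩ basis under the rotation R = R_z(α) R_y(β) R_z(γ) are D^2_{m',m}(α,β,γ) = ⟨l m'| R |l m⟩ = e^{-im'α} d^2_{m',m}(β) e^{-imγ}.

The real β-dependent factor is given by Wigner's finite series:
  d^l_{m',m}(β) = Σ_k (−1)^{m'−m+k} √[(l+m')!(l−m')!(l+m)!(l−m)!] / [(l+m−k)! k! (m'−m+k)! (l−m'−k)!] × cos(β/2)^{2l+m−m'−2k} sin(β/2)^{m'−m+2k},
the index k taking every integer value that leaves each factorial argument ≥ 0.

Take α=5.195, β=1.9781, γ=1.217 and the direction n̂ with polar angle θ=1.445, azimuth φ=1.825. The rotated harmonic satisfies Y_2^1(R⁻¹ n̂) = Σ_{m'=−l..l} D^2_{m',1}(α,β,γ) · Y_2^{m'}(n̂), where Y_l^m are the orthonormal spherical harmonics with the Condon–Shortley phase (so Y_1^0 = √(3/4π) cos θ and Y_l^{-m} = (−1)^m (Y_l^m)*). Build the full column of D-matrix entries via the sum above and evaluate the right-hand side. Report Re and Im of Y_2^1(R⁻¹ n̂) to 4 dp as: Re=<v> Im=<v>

Need the full column D^2_{m',1} for m'=−2..2 at α=5.195, β=1.9781, γ=1.217.
cos(β/2)=0.549484, sin(β/2)=0.835504
d^2_{-2,1}: single k=3 term ⇒ +0.640960;  D = -0.620751+0.159680i
d^2_{-1,1}: k∈[2..3] ⇒ +0.632308 -0.487298 = +0.145010;  D = -0.097176-0.107632i
d^2_{0,1}: k∈[1..2] ⇒ +0.339539 -0.785013 = -0.445474;  D = -0.154340+0.417883i
d^2_{1,1}: k∈[0..1] ⇒ +0.091163 -0.632308 = -0.541145;  D = -0.536661+0.069515i
d^2_{2,1}: single k=0 term ⇒ -0.277232;  D = -0.159141-0.227006i
Y_2^{m'}(θ=1.445,φ=1.825) and Σ D·Y over m':
  (-0.6208+0.1597i)·(-0.3321+0.1851i)  (-0.0972-0.1076i)·(-0.0242-0.0931i)  (-0.1543+0.4179i)·(-0.3005+0.0000i)  (-0.5367+0.0695i)·(+0.0242-0.0931i)  (-0.1591-0.2270i)·(-0.3321-0.1851i)
Y_2^1(R⁻¹ n̂) = +0.219646-0.125369i

Re=0.2196 Im=-0.1254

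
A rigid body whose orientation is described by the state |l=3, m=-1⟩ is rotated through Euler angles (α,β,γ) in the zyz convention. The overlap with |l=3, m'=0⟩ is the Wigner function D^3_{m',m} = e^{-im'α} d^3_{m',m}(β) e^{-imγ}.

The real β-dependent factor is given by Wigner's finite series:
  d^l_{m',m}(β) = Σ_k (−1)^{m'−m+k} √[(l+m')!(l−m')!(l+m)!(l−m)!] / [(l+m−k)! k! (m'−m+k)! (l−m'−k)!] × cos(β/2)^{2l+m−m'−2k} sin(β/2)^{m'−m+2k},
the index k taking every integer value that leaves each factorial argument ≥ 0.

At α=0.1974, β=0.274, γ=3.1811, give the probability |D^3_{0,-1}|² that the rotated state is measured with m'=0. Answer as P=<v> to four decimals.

D^3_{0,-1}(0.1974,0.274,3.1811) = e^{-i·0·0.1974}·d^3_{0,-1}(0.274)·e^{-i·-1·3.1811}. Compute d first:
With c≡cos(β/2)=0.990630 and s≡sin(β/2)=0.136572, N=[6·6·2·24]^{1/2}=41.569219
The bounds max(0,m−m')=0 and min(l+m,l−m')=2 give 3 terms
  k=0: (−1)^1·41.5692/(12)·0.9906^5·0.1366^1 = -0.451346
  k=1: (−1)^2·41.5692/(4)·0.9906^3·0.1366^3 = +0.025735
  k=2: (−1)^3·41.5692/(12)·0.9906^1·0.1366^5 = -0.000163
d^3_{0,-1}(0.274) = -0.451346 +0.025735 -0.000163 = -0.425774
|D^3_{0,-1}|² = |d^3_{0,-1}(β)|² = (-0.425774)² = 0.181283 (the z-rotation phases have unit modulus)

P=0.1813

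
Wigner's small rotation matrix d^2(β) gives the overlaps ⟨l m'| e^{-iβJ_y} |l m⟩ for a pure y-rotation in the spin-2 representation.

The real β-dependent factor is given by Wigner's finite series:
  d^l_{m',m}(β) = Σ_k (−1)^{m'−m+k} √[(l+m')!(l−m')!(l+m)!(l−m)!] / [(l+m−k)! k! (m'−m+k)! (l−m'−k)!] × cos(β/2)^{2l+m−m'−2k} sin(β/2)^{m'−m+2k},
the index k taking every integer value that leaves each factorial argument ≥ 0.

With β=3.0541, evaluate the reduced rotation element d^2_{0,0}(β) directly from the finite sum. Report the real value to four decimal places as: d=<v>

d^2_{0,0}(β=3.0541) via Wigner's sum:
With c≡cos(β/2)=0.043732 and s≡sin(β/2)=0.999043, N=[2·2·2·2]^{1/2}=4.000000
k∈{0,1,2} keeps every argument non-negative
  k=0: (−1)^0·4.0000/(4)·0.0437^4·0.9990^0 = +0.000004
  k=1: (−1)^1·4.0000/(1)·0.0437^2·0.9990^2 = -0.007635
  k=2: (−1)^2·4.0000/(4)·0.0437^0·0.9990^4 = +0.996179
d^2_{0,0}(3.0541) = +0.000004 -0.007635 +0.996179 = +0.988547

d=0.9885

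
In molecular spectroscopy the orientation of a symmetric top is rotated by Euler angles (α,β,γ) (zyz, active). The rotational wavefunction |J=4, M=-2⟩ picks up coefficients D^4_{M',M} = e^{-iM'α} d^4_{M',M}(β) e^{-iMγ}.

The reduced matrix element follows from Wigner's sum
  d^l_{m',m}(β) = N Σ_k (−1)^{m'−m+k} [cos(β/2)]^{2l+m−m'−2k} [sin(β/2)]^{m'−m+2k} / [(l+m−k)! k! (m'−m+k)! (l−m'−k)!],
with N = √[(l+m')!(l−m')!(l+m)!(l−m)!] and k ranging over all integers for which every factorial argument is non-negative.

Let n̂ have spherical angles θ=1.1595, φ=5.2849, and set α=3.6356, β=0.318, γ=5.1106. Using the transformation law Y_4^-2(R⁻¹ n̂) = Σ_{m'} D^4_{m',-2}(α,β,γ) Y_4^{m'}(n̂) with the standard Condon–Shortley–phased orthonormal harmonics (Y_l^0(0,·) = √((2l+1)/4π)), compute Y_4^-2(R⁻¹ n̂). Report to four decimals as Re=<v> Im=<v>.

Need the full column D^4_{m',-2} for m'=−4..4 at α=3.6356, β=0.318, γ=5.1106.
cos(β/2)=0.987386, sin(β/2)=0.158331
d^4_{-4,-2}: single k=2 term ⇒ +0.122923;  D = +0.114642-0.044352i
d^4_{-3,-2}: k∈[1..2] ⇒ +0.542049 -0.041814 = +0.500236;  D = -0.325177+0.380126i
d^4_{-2,-2}: k∈[0..2] ⇒ +0.903433 -0.278763 +0.008960 = +0.633630;  D = +0.134342-0.619225i
d^4_{-1,-2}: k∈[0..2] ⇒ -0.614626 +0.079020 -0.001355 = -0.536960;  D = -0.148581-0.515994i
d^4_{0,-2}: k∈[0..2] ⇒ +0.220381 -0.015111 +0.000146 = +0.205416;  D = -0.143641-0.146843i
d^4_{1,-2}: k∈[0..2] ⇒ -0.052680 +0.002032 -0.000010 = -0.050659;  D = -0.048360-0.015088i
d^4_{2,-2}: k∈[0..2] ⇒ +0.008960 -0.000184 +0.000000 = +0.008776;  D = -0.008615+0.001671i
d^4_{3,-2}: k∈[0..1] ⇒ -0.001075 +0.000009 = -0.001066;  D = -0.000825+0.000675i
d^4_{4,-2}: single k=0 term ⇒ +0.000081;  D = -0.000031+0.000075i
Y_4^{m'}(θ=1.1595,φ=5.2849) and Σ D·Y over m':
  (+0.1146-0.0444i)·(-0.2058-0.2350i)  (-0.3252+0.3801i)·(-0.3812+0.0563i)  (+0.1343-0.6192i)·(-0.0138+0.0304i)  (-0.1486-0.5160i)·(-0.1767-0.2741i)  (-0.1436-0.1468i)·(-0.0953+0.0000i)  (-0.0484-0.0151i)·(+0.1767-0.2741i)  (-0.0086+0.0017i)·(-0.0138-0.0304i)  (-0.0008+0.0007i)·(+0.3812+0.0563i)  (-0.0000+0.0001i)·(-0.2058+0.2350i)
Y_4^-2(R⁻¹ n̂) = -0.028859-0.011511i

Re=-0.0289 Im=-0.0115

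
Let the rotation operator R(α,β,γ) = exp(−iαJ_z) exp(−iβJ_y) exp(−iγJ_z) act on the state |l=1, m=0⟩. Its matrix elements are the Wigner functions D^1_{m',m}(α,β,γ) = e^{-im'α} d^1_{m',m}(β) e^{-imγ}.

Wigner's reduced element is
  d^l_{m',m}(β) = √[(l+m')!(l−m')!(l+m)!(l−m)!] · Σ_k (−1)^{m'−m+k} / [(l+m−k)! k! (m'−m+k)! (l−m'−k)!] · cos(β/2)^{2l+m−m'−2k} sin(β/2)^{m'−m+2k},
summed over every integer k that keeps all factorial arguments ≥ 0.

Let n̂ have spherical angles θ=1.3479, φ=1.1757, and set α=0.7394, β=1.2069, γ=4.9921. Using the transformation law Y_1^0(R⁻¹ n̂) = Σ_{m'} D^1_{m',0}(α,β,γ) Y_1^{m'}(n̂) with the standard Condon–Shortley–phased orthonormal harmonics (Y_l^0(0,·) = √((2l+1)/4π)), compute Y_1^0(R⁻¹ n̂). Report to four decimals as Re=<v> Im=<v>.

Need the full column D^1_{m',0} for m'=−1..1 at α=0.7394, β=1.2069, γ=4.9921.
cos(β/2)=0.823383, sin(β/2)=0.567487
d^1_{-1,0}: single k=1 term ⇒ +0.660803;  D = +0.488250+0.445279i
d^1_{0,0}: k∈[0..1] ⇒ +0.677959 -0.322041 = +0.355918;  D = +0.355918+0.000000i
d^1_{1,0}: single k=0 term ⇒ -0.660803;  D = -0.488250+0.445279i
Y_1^{m'}(θ=1.3479,φ=1.1757) and Σ D·Y over m':
  (+0.4882+0.4453i)·(+0.1297-0.3110i)  (+0.3559+0.0000i)·(+0.1080+0.0000i)  (-0.4882+0.4453i)·(-0.1297-0.3110i)
Y_1^0(R⁻¹ n̂) = +0.442037+0.000000i

Re=0.4420 Im=0.0000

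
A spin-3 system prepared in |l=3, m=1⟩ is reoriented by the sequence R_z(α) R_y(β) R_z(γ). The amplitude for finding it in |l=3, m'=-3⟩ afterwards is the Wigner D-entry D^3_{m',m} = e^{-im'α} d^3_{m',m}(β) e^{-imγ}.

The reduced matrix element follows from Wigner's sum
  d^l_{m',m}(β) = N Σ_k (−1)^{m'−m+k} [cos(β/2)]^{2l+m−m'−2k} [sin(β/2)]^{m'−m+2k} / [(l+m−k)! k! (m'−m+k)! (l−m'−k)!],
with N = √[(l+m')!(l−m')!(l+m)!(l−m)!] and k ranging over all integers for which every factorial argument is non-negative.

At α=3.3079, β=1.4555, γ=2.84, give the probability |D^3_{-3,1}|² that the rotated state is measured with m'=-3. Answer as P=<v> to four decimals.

P=0.1787

D^3_{-3,1}(3.3079,1.4555,2.84) = e^{-i·-3·3.3079}·d^3_{-3,1}(1.4555)·e^{-i·1·2.84}. Compute d first:
With c≡cos(β/2)=0.746673 and s≡sin(β/2)=0.665191, N=[1·720·24·2]^{1/2}=185.903201
The bounds max(0,m−m')=4 and min(l+m,l−m')=4 give 1 term
  k=4: (−1)^0·185.9032/(48)·0.7467^2·0.6652^4 = +0.422759
d^3_{-3,1}(1.4555) = +0.422759
|D^3_{-3,1}|² = |d^3_{-3,1}(β)|² = (+0.422759)² = 0.178725 (the z-rotation phases have unit modulus)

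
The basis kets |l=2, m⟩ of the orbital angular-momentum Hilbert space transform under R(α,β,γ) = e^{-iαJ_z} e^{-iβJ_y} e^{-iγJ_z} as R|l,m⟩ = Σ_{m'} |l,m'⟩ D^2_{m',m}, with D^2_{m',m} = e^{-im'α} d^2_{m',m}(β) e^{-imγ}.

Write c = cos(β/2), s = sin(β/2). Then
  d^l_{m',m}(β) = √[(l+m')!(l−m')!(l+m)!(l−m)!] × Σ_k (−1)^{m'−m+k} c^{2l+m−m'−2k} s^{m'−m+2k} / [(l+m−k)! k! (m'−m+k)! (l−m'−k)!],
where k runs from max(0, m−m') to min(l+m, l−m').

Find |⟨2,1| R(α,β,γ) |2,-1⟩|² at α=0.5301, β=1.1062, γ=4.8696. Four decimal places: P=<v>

P=0.2738

Split into d^2_{1,-1}(β=1.1062) × two z-phases.
With c≡cos(β/2)=0.850900 and s≡sin(β/2)=0.525328, N=[6·1·1·6]^{1/2}=6.000000
Admissible k: 0..1 (factorial args all ≥0)
  k=0: (−1)^2·6.0000/(2)·0.8509^2·0.5253^2 = +0.599430
  k=1: (−1)^3·6.0000/(6)·0.8509^0·0.5253^4 = -0.076159
d^2_{1,-1}(1.1062) = +0.599430 -0.076159 = +0.523271
|D^2_{1,-1}|² = |d^2_{1,-1}(β)|² = (+0.523271)² = 0.273813 (the z-rotation phases have unit modulus)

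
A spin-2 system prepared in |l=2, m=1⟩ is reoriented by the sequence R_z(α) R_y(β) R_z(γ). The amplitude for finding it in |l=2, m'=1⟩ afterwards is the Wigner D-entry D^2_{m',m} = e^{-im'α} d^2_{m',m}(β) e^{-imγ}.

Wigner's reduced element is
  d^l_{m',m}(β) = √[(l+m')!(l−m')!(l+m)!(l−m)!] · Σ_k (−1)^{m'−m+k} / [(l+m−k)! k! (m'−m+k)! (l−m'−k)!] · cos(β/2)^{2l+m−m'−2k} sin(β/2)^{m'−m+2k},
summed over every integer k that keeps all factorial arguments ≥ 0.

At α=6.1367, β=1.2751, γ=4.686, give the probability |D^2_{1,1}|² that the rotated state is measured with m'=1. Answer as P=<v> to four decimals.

D^2_{1,1}(6.1367,1.2751,4.686) = e^{-i·1·6.1367}·d^2_{1,1}(1.2751)·e^{-i·1·4.686}. Compute d first:
Half-angle: c=0.803556, s=0.595229. N=√(6·1·6·1)=6.000000
k: max(0,(1)−(1))=0 … min(2+(1),2−(1))=1
  k=0: (−1)^0·6.0000/(6)·0.8036^4·0.5952^0 = +0.416932
  k=1: (−1)^1·6.0000/(2)·0.8036^2·0.5952^2 = -0.686312
d^2_{1,1}(1.2751) = +0.416932 -0.686312 = -0.269380
|D^2_{1,1}|² = |d^2_{1,1}(β)|² = (-0.269380)² = 0.072565 (the z-rotation phases have unit modulus)

P=0.0726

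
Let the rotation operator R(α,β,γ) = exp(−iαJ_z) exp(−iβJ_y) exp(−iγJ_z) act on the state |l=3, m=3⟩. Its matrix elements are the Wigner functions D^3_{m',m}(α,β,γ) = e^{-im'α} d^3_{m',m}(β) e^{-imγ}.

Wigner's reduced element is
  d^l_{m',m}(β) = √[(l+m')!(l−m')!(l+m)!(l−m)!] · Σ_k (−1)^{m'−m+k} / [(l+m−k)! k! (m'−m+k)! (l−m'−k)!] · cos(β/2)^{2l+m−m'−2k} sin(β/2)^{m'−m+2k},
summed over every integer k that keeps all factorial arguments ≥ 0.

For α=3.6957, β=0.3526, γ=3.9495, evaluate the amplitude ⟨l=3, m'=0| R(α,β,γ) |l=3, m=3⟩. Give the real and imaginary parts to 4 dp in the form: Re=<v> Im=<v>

D^3_{0,3}(3.6957,0.3526,3.9495) = e^{-i·0·3.6957}·d^3_{0,3}(0.3526)·e^{-i·3·3.9495}. Compute d first:
Half-angle: c=0.984499, s=0.175388. N=√(6·6·720·1)=160.996894
The bounds max(0,m−m')=3 and min(l+m,l−m')=3 give 1 term
  k=3: (−1)^0·160.9969/(36)·0.9845^3·0.1754^3 = +0.023023
d^3_{0,3}(0.3526) = +0.023023
D = (+1.000000+0.000000i)·(+0.023023)·(+0.753208+0.657782i) = +0.017341+0.015144i

Re=0.0173 Im=0.0151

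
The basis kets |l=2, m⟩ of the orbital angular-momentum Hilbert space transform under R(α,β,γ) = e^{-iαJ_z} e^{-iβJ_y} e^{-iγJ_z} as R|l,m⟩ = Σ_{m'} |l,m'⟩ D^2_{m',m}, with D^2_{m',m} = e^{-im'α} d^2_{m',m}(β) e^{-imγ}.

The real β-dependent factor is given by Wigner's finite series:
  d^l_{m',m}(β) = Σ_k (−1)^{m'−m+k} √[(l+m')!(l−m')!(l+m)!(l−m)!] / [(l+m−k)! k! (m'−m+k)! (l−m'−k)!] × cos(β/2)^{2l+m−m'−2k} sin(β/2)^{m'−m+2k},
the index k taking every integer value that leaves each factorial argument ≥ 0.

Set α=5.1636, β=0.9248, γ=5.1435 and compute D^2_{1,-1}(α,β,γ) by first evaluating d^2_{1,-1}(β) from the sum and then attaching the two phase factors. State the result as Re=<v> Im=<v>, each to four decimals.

Re=0.4385 Im=-0.0088

First d^2_{1,-1}(β=0.9248), then the phase factors e^{-i(1)α} and e^{-i(-1)γ}:
c=cos(0.9248/2)=0.894984, s=sin(0.9248/2)=0.446097; N=√[6·1·1·6]=6.000000
The bounds max(0,m−m')=0 and min(l+m,l−m')=1 give 2 terms
  k=0: (−1)^2·6.0000/(2)·0.8950^2·0.4461^2 = +0.478202
  k=1: (−1)^3·6.0000/(6)·0.8950^0·0.4461^4 = -0.039602
d^2_{1,-1}(0.9248) = +0.478202 -0.039602 = +0.438600
D = (+0.436056+0.899920i)·(+0.438600)·(+0.417880-0.908502i) = +0.438511-0.008815i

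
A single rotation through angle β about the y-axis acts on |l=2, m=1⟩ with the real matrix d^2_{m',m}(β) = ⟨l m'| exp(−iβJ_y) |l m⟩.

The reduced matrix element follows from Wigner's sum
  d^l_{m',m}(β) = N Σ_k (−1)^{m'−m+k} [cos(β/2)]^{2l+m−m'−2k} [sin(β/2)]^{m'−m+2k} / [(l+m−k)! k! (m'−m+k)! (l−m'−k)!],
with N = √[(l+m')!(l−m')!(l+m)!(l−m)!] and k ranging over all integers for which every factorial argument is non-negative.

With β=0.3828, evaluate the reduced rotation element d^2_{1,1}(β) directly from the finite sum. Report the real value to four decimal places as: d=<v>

d=0.8243

d^2_{1,1}(β=0.3828) via Wigner's sum:
With c≡cos(β/2)=0.981739 and s≡sin(β/2)=0.190234, N=[6·1·6·1]^{1/2}=6.000000
Admissible k: 0..1 (factorial args all ≥0)
  k=0: (−1)^0·6.0000/(6)·0.9817^4·0.1902^0 = +0.928932
  k=1: (−1)^1·6.0000/(2)·0.9817^2·0.1902^2 = -0.104637
d^2_{1,1}(0.3828) = +0.928932 -0.104637 = +0.824295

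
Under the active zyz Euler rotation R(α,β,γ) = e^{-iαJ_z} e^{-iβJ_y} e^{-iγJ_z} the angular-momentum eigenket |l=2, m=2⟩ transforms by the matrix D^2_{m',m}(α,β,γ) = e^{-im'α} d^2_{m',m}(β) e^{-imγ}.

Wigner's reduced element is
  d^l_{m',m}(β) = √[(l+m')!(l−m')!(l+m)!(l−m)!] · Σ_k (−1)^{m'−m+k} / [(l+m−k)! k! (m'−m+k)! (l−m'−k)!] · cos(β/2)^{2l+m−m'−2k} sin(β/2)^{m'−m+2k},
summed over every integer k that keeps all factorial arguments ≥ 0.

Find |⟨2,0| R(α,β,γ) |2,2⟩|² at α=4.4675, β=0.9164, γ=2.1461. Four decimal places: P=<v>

P=0.1486

Split into d^2_{0,2}(β=0.9164) × two z-phases.
c=cos(0.9164/2)=0.896850, s=sin(0.9164/2)=0.442334; N=√[2·2·24·1]=9.797959
k∈{2} keeps every argument non-negative
  k=2: (−1)^0·9.7980/(4)·0.8969^2·0.4423^2 = +0.385493
d^2_{0,2}(0.9164) = +0.385493
|D^2_{0,2}|² = |d^2_{0,2}(β)|² = (+0.385493)² = 0.148605 (the z-rotation phases have unit modulus)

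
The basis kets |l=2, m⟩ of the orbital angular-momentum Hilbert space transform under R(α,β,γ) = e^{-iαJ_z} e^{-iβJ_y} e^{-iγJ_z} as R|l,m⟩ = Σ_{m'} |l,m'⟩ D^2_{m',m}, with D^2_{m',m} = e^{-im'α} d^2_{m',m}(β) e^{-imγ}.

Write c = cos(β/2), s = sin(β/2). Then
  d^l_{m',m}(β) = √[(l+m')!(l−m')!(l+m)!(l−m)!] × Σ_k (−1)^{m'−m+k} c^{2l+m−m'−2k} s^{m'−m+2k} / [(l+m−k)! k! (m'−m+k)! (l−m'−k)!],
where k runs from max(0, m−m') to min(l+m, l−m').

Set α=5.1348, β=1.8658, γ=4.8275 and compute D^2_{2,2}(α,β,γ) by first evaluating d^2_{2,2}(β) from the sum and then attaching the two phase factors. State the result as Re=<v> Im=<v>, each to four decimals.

D^2_{2,2}(5.1348,1.8658,4.8275) = e^{-i·2·5.1348}·d^2_{2,2}(1.8658)·e^{-i·2·4.8275}. Compute d first:
With c≡cos(β/2)=0.595507 and s≡sin(β/2)=0.803350, N=[24·1·24·1]^{1/2}=24.000000
Admissible k: 0..0 (factorial args all ≥0)
  k=0: (−1)^0·24.0000/(24)·0.5955^4·0.8034^0 = +0.125761
d^2_{2,2}(1.8658) = +0.125761
Phases: e^{-i·(2)·5.1348}=-0.663864+0.747853i, e^{-i·(2)·4.8275}=-0.973616+0.228194i ⇒ D=+0.059824-0.110621i

Re=0.0598 Im=-0.1106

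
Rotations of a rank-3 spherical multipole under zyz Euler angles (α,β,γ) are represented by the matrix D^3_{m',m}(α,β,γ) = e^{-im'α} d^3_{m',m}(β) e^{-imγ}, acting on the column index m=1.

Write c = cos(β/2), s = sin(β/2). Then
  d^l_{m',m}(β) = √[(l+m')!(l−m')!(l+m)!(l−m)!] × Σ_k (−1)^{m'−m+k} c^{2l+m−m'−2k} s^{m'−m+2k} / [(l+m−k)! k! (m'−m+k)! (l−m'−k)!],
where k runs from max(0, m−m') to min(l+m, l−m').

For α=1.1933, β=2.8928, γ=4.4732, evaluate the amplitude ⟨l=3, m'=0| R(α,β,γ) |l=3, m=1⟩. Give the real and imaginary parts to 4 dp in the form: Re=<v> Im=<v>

D^3_{0,1}(1.1933,2.8928,4.4732) = e^{-i·0·1.1933}·d^3_{0,1}(2.8928)·e^{-i·1·4.4732}. Compute d first:
c=cos(2.8928/2)=0.124076, s=sin(2.8928/2)=0.992273; N=√[6·6·24·2]=41.569219
Admissible k: 1..3 (factorial args all ≥0)
  k=1: (−1)^0·41.5692/(12)·0.1241^5·0.9923^1 = +0.000101
  k=2: (−1)^1·41.5692/(4)·0.1241^3·0.9923^3 = -0.019394
  k=3: (−1)^2·41.5692/(12)·0.1241^1·0.9923^5 = +0.413459
d^3_{0,1}(2.8928) = +0.000101 -0.019394 +0.413459 = +0.394167
D = (+1.000000+0.000000i)·(+0.394167)·(-0.236915+0.971530i) = -0.093384+0.382945i

Re=-0.0934 Im=0.3829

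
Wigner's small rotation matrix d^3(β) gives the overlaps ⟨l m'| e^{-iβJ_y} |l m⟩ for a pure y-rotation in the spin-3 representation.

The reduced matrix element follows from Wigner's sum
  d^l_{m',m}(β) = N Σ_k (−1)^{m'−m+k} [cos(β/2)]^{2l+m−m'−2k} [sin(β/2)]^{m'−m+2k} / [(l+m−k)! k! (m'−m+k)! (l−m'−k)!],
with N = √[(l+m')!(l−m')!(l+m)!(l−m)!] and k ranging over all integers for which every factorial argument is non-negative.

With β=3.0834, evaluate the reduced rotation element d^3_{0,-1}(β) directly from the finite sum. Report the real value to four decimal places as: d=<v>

d^3_{0,-1}(β=3.0834) via Wigner's sum:
Half-angle: c=0.029092, s=0.999577. N=√(6·6·2·24)=41.569219
Admissible k: 0..2 (factorial args all ≥0)
  k=0: (−1)^1·41.5692/(12)·0.0291^5·0.9996^1 = -0.000000
  k=1: (−1)^2·41.5692/(4)·0.0291^3·0.9996^3 = +0.000256
  k=2: (−1)^3·41.5692/(12)·0.0291^1·0.9996^5 = -0.100565
d^3_{0,-1}(3.0834) = -0.000000 +0.000256 -0.100565 = -0.100310

d=-0.1003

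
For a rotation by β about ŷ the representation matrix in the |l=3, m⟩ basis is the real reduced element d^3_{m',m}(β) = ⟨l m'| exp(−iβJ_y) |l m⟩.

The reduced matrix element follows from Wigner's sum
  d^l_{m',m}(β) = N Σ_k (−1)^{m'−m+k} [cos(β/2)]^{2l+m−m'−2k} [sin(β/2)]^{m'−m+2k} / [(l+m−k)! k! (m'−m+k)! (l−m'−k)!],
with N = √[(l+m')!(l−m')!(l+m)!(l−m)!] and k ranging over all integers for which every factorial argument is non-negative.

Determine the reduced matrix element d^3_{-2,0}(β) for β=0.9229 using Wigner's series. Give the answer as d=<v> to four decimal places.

d^3_{-2,0}(β=0.9229) via Wigner's sum:
Half-angle: c=0.895408, s=0.445247. N=√(1·120·6·6)=65.726707
Admissible k: 2..3 (factorial args all ≥0)
  k=2: (−1)^0·65.7267/(12)·0.8954^4·0.4452^2 = +0.697985
  k=3: (−1)^1·65.7267/(12)·0.8954^2·0.4452^4 = -0.172586
d^3_{-2,0}(0.9229) = +0.697985 -0.172586 = +0.525399

d=0.5254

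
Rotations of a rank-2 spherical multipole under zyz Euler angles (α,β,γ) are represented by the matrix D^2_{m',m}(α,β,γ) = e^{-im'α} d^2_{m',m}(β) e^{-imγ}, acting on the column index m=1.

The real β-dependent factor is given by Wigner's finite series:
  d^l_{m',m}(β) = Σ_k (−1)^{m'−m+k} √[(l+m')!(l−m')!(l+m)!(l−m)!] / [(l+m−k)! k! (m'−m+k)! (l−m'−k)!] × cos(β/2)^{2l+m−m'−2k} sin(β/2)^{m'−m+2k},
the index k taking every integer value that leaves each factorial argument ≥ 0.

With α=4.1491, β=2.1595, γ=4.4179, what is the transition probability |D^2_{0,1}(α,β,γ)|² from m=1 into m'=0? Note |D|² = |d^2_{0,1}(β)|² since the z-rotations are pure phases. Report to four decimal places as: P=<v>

Split into d^2_{0,1}(β=2.1595) × two z-phases.
Half-angle: c=0.471549, s=0.881840. N=√(2·2·6·1)=4.898979
k: max(0,(1)−(0))=1 … min(2+(1),2−(0))=2
  k=1: (−1)^0·4.8990/(2)·0.4715^3·0.8818^1 = +0.226488
  k=2: (−1)^1·4.8990/(2)·0.4715^1·0.8818^3 = -0.792085
d^2_{0,1}(2.1595) = +0.226488 -0.792085 = -0.565597
|D^2_{0,1}|² = |d^2_{0,1}(β)|² = (-0.565597)² = 0.319899 (the z-rotation phases have unit modulus)

P=0.3199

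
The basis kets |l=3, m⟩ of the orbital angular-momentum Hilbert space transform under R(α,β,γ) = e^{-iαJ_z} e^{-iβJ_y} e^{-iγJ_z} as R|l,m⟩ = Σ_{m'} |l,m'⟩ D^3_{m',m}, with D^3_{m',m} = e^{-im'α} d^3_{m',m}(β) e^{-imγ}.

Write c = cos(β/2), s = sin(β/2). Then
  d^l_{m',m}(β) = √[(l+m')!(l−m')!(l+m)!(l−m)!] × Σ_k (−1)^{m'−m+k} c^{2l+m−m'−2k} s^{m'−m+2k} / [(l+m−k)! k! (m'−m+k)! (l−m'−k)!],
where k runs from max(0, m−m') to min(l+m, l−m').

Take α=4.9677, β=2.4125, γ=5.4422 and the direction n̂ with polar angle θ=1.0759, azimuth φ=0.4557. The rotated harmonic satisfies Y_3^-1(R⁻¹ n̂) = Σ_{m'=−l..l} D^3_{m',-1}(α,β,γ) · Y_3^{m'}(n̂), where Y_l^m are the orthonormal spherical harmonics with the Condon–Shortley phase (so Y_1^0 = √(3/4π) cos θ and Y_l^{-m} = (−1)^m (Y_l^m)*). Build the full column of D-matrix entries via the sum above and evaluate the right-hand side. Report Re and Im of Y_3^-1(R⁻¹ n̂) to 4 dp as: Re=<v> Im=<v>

Need the full column D^3_{m',-1} for m'=−3..3 at α=4.9677, β=2.4125, γ=5.4422.
cos(β/2)=0.356525, sin(β/2)=0.934286
d^3_{-3,-1}: single k=2 term ⇒ +0.054622;  D = +0.004096+0.054468i
d^3_{-2,-1}: k∈[1..2] ⇒ +0.017019 -0.233744 = -0.216725;  D = +0.205006-0.070303i
d^3_{-1,-1}: k∈[0..2] ⇒ +0.002054 -0.112827 +0.581100 = +0.470327;  D = -0.259979-0.391942i
d^3_{0,-1}: k∈[0..2] ⇒ -0.018643 +0.384081 -0.879183 = -0.513746;  D = -0.342529+0.382895i
d^3_{1,-1}: k∈[0..2] ⇒ +0.084620 -0.774800 +0.665086 = -0.025094;  D = -0.022322-0.011465i
d^3_{2,-1}: k∈[0..1] ⇒ -0.233744 +0.802581 = +0.568837;  D = -0.123687+0.555227i
d^3_{3,-1}: single k=0 term ⇒ +0.375099;  D = -0.374854+0.013546i
Y_3^{m'}(θ=1.0759,φ=0.4557) and Σ D·Y over m':
  (+0.0041+0.0545i)·(+0.0575-0.2785i)  (+0.2050-0.0703i)·(+0.2303-0.2971i)  (-0.2600-0.3919i)·(+0.0326-0.0160i)  (-0.3425+0.3829i)·(-0.3318+0.0000i)  (-0.0223-0.0115i)·(-0.0326-0.0160i)  (-0.1237+0.5552i)·(+0.2303+0.2971i)  (-0.3749+0.0135i)·(-0.0575-0.2785i)
Y_3^-1(R⁻¹ n̂) = -0.026935-0.015338i

Re=-0.0269 Im=-0.0153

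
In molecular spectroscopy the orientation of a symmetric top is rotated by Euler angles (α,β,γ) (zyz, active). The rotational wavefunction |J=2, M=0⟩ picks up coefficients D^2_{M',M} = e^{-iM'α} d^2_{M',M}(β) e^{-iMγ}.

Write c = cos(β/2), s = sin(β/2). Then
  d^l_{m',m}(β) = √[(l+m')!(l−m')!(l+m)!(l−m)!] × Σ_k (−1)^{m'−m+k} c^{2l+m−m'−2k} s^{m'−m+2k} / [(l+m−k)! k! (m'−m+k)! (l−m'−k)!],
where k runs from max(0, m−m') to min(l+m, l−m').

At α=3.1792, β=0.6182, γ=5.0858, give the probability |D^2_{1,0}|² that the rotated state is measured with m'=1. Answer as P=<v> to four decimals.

P=0.3346

First d^2_{1,0}(β=0.6182), then the phase factors e^{-i(1)α} and e^{-i(0)γ}:
c=cos(0.6182/2)=0.952608, s=sin(0.6182/2)=0.304201; N=√[6·1·2·2]=4.898979
Admissible k: 0..1 (factorial args all ≥0)
  k=0: (−1)^1·4.8990/(2)·0.9526^3·0.3042^1 = -0.644138
  k=1: (−1)^2·4.8990/(2)·0.9526^1·0.3042^3 = +0.065686
d^2_{1,0}(0.6182) = -0.644138 +0.065686 = -0.578452
|D^2_{1,0}|² = |d^2_{1,0}(β)|² = (-0.578452)² = 0.334607 (the z-rotation phases have unit modulus)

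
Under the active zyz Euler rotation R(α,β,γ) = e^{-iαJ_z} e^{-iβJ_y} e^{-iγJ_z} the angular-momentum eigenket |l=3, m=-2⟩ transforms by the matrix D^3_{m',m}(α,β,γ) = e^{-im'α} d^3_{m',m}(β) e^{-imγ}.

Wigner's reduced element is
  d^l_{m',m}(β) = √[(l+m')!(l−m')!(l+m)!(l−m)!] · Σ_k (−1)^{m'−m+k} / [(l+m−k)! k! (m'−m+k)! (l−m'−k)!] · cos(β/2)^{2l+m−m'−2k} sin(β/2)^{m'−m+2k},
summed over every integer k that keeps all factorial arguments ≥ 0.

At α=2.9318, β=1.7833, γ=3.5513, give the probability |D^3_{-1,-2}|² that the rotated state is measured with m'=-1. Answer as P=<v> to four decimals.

P=0.2478

D^3_{-1,-2}(2.9318,1.7833,3.5513) = e^{-i·-1·2.9318}·d^3_{-1,-2}(1.7833)·e^{-i·-2·3.5513}. Compute d first:
Half-angle: c=0.628129, s=0.778109. N=√(2·24·1·120)=75.894664
Admissible k: 0..1 (factorial args all ≥0)
  k=0: (−1)^1·75.8947/(24)·0.6281^5·0.7781^1 = -0.240594
  k=1: (−1)^2·75.8947/(12)·0.6281^3·0.7781^3 = +0.738411
d^3_{-1,-2}(1.7833) = -0.240594 +0.738411 = +0.497817
|D^3_{-1,-2}|² = |d^3_{-1,-2}(β)|² = (+0.497817)² = 0.247822 (the z-rotation phases have unit modulus)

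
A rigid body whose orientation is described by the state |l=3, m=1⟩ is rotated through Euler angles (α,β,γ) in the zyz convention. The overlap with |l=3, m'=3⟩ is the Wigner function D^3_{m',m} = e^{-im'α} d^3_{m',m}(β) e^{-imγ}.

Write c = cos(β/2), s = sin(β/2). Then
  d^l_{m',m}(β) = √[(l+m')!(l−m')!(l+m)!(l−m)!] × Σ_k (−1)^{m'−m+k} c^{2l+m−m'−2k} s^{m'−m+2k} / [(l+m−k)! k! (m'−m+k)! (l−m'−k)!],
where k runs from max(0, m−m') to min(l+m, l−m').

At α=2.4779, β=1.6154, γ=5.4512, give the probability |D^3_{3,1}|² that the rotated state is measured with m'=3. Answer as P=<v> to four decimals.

D^3_{3,1}(2.4779,1.6154,5.4512) = e^{-i·3·2.4779}·d^3_{3,1}(1.6154)·e^{-i·1·5.4512}. Compute d first:
c=cos(1.6154/2)=0.691162, s=sin(1.6154/2)=0.722699; N=√[720·1·24·2]=185.903201
Admissible k: 0..0 (factorial args all ≥0)
  k=0: (−1)^2·185.9032/(48)·0.6912^4·0.7227^2 = +0.461617
d^3_{3,1}(1.6154) = +0.461617
|D^3_{3,1}|² = |d^3_{3,1}(β)|² = (+0.461617)² = 0.213090 (the z-rotation phases have unit modulus)

P=0.2131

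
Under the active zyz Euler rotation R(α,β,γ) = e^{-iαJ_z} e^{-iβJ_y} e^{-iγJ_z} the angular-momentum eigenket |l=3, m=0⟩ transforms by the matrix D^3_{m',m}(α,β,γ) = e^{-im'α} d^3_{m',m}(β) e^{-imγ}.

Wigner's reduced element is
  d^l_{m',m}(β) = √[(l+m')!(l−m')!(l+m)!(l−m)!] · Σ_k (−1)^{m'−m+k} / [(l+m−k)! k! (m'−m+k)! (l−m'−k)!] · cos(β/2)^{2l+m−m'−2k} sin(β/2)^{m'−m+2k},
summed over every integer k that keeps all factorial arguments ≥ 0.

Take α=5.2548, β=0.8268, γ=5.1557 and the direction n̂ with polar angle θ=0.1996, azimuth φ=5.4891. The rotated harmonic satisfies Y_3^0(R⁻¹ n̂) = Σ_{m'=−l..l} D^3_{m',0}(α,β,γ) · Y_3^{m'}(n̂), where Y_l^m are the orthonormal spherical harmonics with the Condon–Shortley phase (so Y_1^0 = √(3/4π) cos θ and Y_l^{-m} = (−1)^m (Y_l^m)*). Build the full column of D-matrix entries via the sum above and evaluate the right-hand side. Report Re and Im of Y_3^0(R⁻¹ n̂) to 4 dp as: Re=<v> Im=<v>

Need the full column D^3_{m',0} for m'=−3..3 at α=5.2548, β=0.8268, γ=5.1557.
cos(β/2)=0.915760, sin(β/2)=0.401725
d^3_{-3,0}: single k=3 term ⇒ +0.222663;  D = -0.222308-0.012560i
d^3_{-2,0}: k∈[2..3] ⇒ +0.621650 -0.119630 = +0.502020;  D = -0.234478-0.443896i
d^3_{-1,0}: k∈[1..3] ⇒ +0.896249 -0.517422 +0.033191 = +0.412018;  D = +0.212685-0.352880i
d^3_{0,0}: k∈[0..3] ⇒ +0.589781 -1.021475 +0.196572 -0.004203 = -0.239325;  D = -0.239325+0.000000i
d^3_{1,0}: k∈[0..2] ⇒ -0.896249 +0.517422 -0.033191 = -0.412018;  D = -0.212685-0.352880i
d^3_{2,0}: k∈[0..1] ⇒ +0.621650 -0.119630 = +0.502020;  D = -0.234478+0.443896i
d^3_{3,0}: single k=0 term ⇒ -0.222663;  D = +0.222308-0.012560i
Y_3^{m'}(θ=0.1996,φ=5.4891) and Σ D·Y over m':
  (-0.2223-0.0126i)·(-0.0024+0.0022i)  (-0.2345-0.4439i)·(-0.0007+0.0394i)  (+0.2127-0.3529i)·(+0.1708+0.1738i)  (-0.2393+0.0000i)·(+0.6596+0.0000i)  (-0.2127-0.3529i)·(-0.1708+0.1738i)  (-0.2345+0.4439i)·(-0.0007-0.0394i)  (+0.2223-0.0126i)·(+0.0024+0.0022i)
Y_3^0(R⁻¹ n̂) = +0.073863-0.000000i

Re=0.0739 Im=0.0000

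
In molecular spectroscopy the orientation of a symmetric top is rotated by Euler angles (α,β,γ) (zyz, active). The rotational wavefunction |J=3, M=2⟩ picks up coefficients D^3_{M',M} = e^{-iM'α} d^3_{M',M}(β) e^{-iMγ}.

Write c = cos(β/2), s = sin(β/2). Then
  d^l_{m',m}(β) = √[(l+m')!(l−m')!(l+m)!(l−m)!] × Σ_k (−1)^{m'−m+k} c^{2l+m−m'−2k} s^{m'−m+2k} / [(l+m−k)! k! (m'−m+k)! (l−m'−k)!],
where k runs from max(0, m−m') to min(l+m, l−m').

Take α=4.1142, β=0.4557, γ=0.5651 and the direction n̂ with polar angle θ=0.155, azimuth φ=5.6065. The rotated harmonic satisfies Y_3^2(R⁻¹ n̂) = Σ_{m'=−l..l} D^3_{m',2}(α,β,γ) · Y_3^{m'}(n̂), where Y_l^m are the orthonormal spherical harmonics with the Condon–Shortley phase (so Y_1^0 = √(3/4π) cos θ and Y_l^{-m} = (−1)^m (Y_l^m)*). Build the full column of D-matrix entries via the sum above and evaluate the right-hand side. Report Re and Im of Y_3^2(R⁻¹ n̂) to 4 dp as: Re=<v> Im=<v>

Need the full column D^3_{m',2} for m'=−3..3 at α=4.1142, β=0.4557, γ=0.5651.
cos(β/2)=0.974154, sin(β/2)=0.225884
d^3_{-3,2}: single k=5 term ⇒ +0.001403;  D = +0.000302-0.001370i
d^3_{-2,2}: k∈[4..5] ⇒ +0.012353 -0.000133 = +0.012220;  D = +0.008381+0.008893i
d^3_{-1,2}: k∈[3..4] ⇒ +0.067386 -0.001812 = +0.065574;  D = -0.064762+0.010291i
d^3_{0,2}: k∈[2..3] ⇒ +0.251676 -0.013532 = +0.238144;  D = +0.101563-0.215400i
d^3_{1,2}: k∈[1..2] ⇒ +0.626648 -0.067386 = +0.559262;  D = +0.283695+0.481966i
d^3_{2,2}: k∈[0..1] ⇒ +0.854607 -0.229747 = +0.624860;  D = -0.623492-0.041322i
d^3_{3,2}: single k=0 term ⇒ -0.485399;  D = -0.299278+0.382158i
Y_3^{m'}(θ=0.155,φ=5.6065) and Σ D·Y over m':
  (+0.0003-0.0014i)·(-0.0007+0.0014i)  (+0.0084+0.0089i)·(+0.0052+0.0235i)  (-0.0648+0.0103i)·(+0.1510+0.1213i)  (+0.1016-0.2154i)·(+0.6935+0.0000i)  (+0.2837+0.4820i)·(-0.1510+0.1213i)  (-0.6235-0.0413i)·(+0.0052-0.0235i)  (-0.2993+0.3822i)·(+0.0007+0.0014i)
Y_3^2(R⁻¹ n̂) = -0.046959-0.179502i

Re=-0.0470 Im=-0.1795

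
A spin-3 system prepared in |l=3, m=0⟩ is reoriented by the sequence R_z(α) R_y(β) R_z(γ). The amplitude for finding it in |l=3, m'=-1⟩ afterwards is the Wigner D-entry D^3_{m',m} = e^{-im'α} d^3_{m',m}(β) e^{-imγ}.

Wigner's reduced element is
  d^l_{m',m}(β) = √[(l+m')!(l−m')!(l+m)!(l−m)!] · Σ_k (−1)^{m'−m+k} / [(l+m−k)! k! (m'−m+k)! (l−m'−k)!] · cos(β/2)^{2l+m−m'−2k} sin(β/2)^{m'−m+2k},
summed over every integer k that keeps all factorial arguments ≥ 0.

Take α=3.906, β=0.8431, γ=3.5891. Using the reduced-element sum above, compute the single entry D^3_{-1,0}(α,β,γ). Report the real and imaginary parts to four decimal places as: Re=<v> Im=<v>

Re=-0.2829 Im=-0.2713

D^3_{-1,0}(3.906,0.8431,3.5891) = e^{-i·-1·3.906}·d^3_{-1,0}(0.8431)·e^{-i·0·3.5891}. Compute d first:
c=cos(0.8431/2)=0.912456, s=sin(0.8431/2)=0.409175; N=√[2·24·6·6]=41.569219
The bounds max(0,m−m')=1 and min(l+m,l−m')=3 give 3 terms
  k=1: (−1)^0·41.5692/(12)·0.9125^5·0.4092^1 = +0.896518
  k=2: (−1)^1·41.5692/(4)·0.9125^3·0.4092^3 = -0.540848
  k=3: (−1)^2·41.5692/(12)·0.9125^1·0.4092^5 = +0.036253
d^3_{-1,0}(0.8431) = +0.896518 -0.540848 +0.036253 = +0.391924
Attach z-rotation phases: D = e^{-i(-1)(3.906)}·(+0.391924)·e^{-i(0)(3.5891)} = -0.282888-0.271254i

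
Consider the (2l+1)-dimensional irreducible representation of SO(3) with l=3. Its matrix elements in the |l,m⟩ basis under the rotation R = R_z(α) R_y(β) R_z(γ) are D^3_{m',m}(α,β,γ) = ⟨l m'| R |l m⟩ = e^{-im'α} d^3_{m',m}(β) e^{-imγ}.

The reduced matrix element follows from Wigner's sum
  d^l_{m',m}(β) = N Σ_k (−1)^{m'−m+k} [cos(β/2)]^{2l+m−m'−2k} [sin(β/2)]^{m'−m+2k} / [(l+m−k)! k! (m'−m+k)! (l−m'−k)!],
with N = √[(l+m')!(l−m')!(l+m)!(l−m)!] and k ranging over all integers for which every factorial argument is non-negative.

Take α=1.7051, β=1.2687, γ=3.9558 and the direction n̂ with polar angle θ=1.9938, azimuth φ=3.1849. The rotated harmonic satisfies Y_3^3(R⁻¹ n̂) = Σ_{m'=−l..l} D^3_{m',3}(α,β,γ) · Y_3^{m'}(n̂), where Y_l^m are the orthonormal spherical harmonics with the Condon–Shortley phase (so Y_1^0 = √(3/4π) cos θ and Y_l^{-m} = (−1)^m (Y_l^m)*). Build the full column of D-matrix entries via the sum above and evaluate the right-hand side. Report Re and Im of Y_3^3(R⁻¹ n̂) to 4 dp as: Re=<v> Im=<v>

Re=0.2319 Im=0.3454

Need the full column D^3_{m',3} for m'=−3..3 at α=1.7051, β=1.2687, γ=3.9558.
cos(β/2)=0.805457, sin(β/2)=0.592654
d^3_{-3,3}: single k=6 term ⇒ +0.043332;  D = +0.038655-0.019582i
d^3_{-2,3}: single k=5 term ⇒ +0.144253;  D = -0.081834-0.118794i
d^3_{-1,3}: single k=4 term ⇒ +0.309981;  D = -0.229429+0.208449i
d^3_{0,3}: single k=3 term ⇒ +0.486459;  D = +0.372387+0.313002i
d^3_{1,3}: single k=2 term ⇒ +0.572556;  D = +0.306394-0.483676i
d^3_{2,3}: single k=1 term ⇒ +0.492140;  D = -0.447264-0.205321i
d^3_{3,3}: single k=0 term ⇒ +0.273058;  D = -0.079666+0.261178i
Y_3^{m'}(θ=1.9938,φ=3.1849) and Σ D·Y over m':
  (+0.0387-0.0196i)·(-0.3137+0.0410i)  (-0.0818-0.1188i)·(-0.3475+0.0302i)  (-0.2294+0.2084i)·(+0.0464-0.0020i)  (+0.3724+0.3130i)·(+0.3305+0.0000i)  (+0.3064-0.4837i)·(-0.0464-0.0020i)  (-0.4473-0.2053i)·(-0.3475-0.0302i)  (-0.0797+0.2612i)·(+0.3137+0.0410i)
Y_3^3(R⁻¹ n̂) = +0.231930+0.345426i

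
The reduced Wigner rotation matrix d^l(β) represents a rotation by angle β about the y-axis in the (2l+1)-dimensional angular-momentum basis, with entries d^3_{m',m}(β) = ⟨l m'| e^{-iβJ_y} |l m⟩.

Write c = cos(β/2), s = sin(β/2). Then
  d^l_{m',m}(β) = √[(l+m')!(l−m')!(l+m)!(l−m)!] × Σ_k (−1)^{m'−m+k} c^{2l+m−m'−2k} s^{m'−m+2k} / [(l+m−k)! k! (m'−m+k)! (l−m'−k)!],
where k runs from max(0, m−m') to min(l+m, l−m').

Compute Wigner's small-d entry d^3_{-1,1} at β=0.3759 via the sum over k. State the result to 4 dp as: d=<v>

d^3_{-1,1}(β=0.3759) via Wigner's sum:
Half-angle: c=0.982389, s=0.186845. N=√(2·24·24·2)=48.000000
The bounds max(0,m−m')=2 and min(l+m,l−m')=4 give 3 terms
  k=2: (−1)^0·48.0000/(8)·0.9824^4·0.1868^2 = +0.195097
  k=3: (−1)^1·48.0000/(6)·0.9824^2·0.1868^4 = -0.009410
  k=4: (−1)^2·48.0000/(48)·0.9824^0·0.1868^6 = +0.000043
d^3_{-1,1}(0.3759) = +0.195097 -0.009410 +0.000043 = +0.185730

d=0.1857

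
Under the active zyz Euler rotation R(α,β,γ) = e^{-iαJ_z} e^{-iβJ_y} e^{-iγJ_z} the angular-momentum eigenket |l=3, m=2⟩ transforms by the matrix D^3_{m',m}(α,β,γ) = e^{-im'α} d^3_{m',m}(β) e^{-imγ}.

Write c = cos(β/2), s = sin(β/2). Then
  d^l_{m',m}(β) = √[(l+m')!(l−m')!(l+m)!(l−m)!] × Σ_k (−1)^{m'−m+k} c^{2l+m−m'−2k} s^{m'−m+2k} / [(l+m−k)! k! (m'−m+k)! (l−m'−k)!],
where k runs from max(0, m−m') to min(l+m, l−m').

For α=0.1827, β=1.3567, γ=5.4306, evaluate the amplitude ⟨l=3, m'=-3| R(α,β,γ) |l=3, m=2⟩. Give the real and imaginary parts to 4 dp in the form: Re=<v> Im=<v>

Re=-0.1170 Im=0.1440

Split into d^3_{-3,2}(β=1.3567) × two z-phases.
c=cos(1.3567/2)=0.778609, s=sin(1.3567/2)=0.627509; N=√[1·720·120·1]=293.938769
Admissible k: 5..5 (factorial args all ≥0)
  k=5: (−1)^0·293.9388/(120)·0.7786^1·0.6275^5 = +0.185565
d^3_{-3,2}(1.3567) = +0.185565
Phases: e^{-i·(-3)·0.1827}=+0.853516+0.521066i, e^{-i·(2)·5.4306}=-0.133970+0.990985i ⇒ D=-0.117038+0.144001i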